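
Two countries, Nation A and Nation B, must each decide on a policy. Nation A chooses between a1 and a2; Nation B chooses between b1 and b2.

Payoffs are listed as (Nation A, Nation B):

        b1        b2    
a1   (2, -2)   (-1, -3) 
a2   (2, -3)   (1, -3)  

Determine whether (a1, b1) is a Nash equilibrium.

At (a1, b1), Nation A earns 2; switching to a2 would give 2, so Nation A has no profitable deviation.
Nation B earns -2; switching to b2 would give -3, so Nation B has no profitable deviation.
Neither player can gain by a unilateral deviation, so this profile is a Nash equilibrium.

Yes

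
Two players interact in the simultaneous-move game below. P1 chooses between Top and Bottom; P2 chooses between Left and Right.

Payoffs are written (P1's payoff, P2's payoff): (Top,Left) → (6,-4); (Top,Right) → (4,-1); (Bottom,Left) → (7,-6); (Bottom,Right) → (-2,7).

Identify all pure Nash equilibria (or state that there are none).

(Top, Left): P1 prefers Bottom (7 > 6); P2 prefers Right (-1 > -4) — not an equilibrium.
(Top, Right): P1 gets 4 ≥ -2 from Bottom, and P2 gets -1 ≥ -4 from Left — Nash equilibrium.
(Bottom, Left): P2 prefers Right (7 > -6) — not an equilibrium.
(Bottom, Right): P1 prefers Top (4 > -2) — not an equilibrium.

(Top, Right)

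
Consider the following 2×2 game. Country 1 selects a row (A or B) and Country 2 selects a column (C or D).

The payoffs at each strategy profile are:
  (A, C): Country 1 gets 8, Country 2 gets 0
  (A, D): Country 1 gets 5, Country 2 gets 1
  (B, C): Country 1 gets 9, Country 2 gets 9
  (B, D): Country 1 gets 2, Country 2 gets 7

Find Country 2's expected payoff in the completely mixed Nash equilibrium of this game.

3

First find x, the probability Country 1 plays A, from Country 2's indifference between C and D: 9(1−x) = x + 7(1−x), giving x = 2/3.
Since Country 2 is indifferent in equilibrium, Country 2's expected payoff equals the payoff from either column against (2/3, 1/3). Using C: 9(1/3) = 3.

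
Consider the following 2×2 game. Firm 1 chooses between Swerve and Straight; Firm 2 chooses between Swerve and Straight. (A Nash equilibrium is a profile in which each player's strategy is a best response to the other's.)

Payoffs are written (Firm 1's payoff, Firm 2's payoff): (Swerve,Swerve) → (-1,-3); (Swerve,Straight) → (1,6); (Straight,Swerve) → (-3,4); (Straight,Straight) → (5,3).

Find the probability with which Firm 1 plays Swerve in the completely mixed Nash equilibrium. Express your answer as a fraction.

1/10

Let x be the probability that Firm 1 plays Swerve. In a completely mixed equilibrium, Firm 2 must be indifferent between Swerve and Straight.
Firm 2's expected payoff from Swerve is −3x + 4(1−x); from Straight it is 6x + 3(1−x).
Setting these equal: −7x + 4 = 3x + 3, so x = 1/10.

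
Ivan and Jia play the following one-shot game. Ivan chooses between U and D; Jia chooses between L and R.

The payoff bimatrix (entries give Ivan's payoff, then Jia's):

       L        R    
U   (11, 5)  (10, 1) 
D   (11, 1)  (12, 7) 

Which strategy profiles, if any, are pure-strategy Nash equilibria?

(U, L): Ivan gets 11 ≥ 11 from D, and Jia gets 5 ≥ 1 from R — Nash equilibrium.
(U, R): Ivan prefers D (12 > 10); Jia prefers L (5 > 1) — not an equilibrium.
(D, L): Jia prefers R (7 > 1) — not an equilibrium.
(D, R): Ivan gets 12 ≥ 10 from U, and Jia gets 7 ≥ 1 from L — Nash equilibrium.

(U, L) and (D, R)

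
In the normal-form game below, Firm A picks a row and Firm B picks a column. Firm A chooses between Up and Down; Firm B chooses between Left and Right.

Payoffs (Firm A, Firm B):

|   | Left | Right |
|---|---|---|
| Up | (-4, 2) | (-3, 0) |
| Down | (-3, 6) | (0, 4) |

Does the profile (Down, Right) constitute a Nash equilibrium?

No

At (Down, Right), Firm A earns 0; switching to Up would give -3, so Firm A has no profitable deviation.
Firm B earns 4; switching to Left would give 6, so Firm B would deviate.
Since at least one player can profitably deviate, this is not a Nash equilibrium.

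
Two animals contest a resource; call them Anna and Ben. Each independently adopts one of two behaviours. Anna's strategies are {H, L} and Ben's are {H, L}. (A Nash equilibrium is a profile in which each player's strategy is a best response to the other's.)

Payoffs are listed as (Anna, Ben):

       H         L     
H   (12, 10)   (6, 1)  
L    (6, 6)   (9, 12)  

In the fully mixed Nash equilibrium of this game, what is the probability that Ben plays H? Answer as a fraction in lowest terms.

Let q be the probability that Ben plays H. In a completely mixed equilibrium, Anna must be indifferent between H and L.
Anna's expected payoff from H is 12q + 6(1−q); from L it is 6q + 9(1−q).
Setting these equal: 6q + 6 = −3q + 9, so q = 1/3.

1/3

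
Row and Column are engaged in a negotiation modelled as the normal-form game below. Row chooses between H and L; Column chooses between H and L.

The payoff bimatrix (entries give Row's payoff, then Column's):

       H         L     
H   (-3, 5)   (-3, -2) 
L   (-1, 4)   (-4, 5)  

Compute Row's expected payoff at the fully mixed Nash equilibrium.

First find q, the probability Column plays H, from Row's indifference between H and L: −3q − 3(1−q) = −q − 4(1−q), giving q = 1/3.
Since Row is indifferent in equilibrium, Row's expected payoff equals the payoff from either row against (1/3, 2/3). Using H: −3(1/3) − 3(2/3) = -3.

-3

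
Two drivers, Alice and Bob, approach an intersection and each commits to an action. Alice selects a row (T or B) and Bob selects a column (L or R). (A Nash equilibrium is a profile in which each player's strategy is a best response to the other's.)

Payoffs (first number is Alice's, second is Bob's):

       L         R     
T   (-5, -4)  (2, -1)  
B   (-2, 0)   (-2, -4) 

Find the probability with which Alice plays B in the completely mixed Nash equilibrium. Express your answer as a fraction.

3/7

Let p be the probability that Alice plays T. In a completely mixed equilibrium, Bob must be indifferent between L and R.
Bob's expected payoff from L is −4p; from R it is −p − 4(1−p).
Setting these equal: −4p = 3p − 4, so p = 4/7.
Therefore Alice plays B with probability 1 − 4/7 = 3/7.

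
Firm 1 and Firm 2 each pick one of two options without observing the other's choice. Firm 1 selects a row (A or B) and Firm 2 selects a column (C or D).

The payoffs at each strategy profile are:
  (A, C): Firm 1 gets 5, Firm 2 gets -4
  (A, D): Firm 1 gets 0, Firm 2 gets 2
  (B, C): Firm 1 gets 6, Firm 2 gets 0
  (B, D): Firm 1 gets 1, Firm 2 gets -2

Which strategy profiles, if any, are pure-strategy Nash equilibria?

(A, C): Firm 1 prefers B (6 > 5); Firm 2 prefers D (2 > -4) — not an equilibrium.
(A, D): Firm 1 prefers B (1 > 0) — not an equilibrium.
(B, C): Firm 1 gets 6 ≥ 5 from A, and Firm 2 gets 0 ≥ -2 from D — Nash equilibrium.
(B, D): Firm 2 prefers C (0 > -2) — not an equilibrium.

(B, C)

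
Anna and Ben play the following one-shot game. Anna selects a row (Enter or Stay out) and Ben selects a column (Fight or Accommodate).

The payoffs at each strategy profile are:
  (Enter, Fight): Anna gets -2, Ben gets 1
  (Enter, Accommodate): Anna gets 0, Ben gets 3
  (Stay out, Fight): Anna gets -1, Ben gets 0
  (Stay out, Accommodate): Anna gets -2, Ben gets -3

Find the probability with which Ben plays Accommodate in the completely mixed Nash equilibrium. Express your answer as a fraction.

1/3

Let y be the probability that Ben plays Fight. In a completely mixed equilibrium, Anna must be indifferent between Enter and Stay out.
Anna's expected payoff from Enter is −2y; from Stay out it is −y − 2(1−y).
Setting these equal: −2y = y − 2, so y = 2/3.
Therefore Ben plays Accommodate with probability 1 − 2/3 = 1/3.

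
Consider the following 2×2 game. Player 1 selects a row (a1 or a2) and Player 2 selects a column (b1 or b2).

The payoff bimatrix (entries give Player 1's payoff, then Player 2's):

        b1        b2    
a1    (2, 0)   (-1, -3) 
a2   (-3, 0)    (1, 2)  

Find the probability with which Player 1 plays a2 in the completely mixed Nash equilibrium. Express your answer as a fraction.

3/5

Let x be the probability that Player 1 plays a1. In a completely mixed equilibrium, Player 2 must be indifferent between b1 and b2.
Player 2's expected payoff from b1 is 0; from b2 it is −3x + 2(1−x).
Setting these equal: 0 = −5x + 2, so x = 2/5.
Therefore Player 1 plays a2 with probability 1 − 2/5 = 3/5.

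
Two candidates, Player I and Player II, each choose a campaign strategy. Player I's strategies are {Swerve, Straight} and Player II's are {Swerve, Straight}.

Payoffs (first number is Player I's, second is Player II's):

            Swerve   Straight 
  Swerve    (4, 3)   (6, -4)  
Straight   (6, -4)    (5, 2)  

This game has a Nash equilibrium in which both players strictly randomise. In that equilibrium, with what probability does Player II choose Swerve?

1/3

Let q be the probability that Player II plays Swerve. In a completely mixed equilibrium, Player I must be indifferent between Swerve and Straight.
Player I's expected payoff from Swerve is 4q + 6(1−q); from Straight it is 6q + 5(1−q).
Setting these equal: −2q + 6 = q + 5, so q = 1/3.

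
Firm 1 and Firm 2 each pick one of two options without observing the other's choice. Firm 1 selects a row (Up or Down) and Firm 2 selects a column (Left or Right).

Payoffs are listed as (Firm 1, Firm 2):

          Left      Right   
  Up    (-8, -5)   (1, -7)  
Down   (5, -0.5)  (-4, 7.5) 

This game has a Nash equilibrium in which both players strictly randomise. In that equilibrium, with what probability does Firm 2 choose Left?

Let q be the probability that Firm 2 plays Left. In a completely mixed equilibrium, Firm 1 must be indifferent between Up and Down.
Firm 1's expected payoff from Up is −8q + (1−q); from Down it is 5q − 4(1−q).
Setting these equal: −9q + 1 = 9q − 4, so q = 5/18.

5/18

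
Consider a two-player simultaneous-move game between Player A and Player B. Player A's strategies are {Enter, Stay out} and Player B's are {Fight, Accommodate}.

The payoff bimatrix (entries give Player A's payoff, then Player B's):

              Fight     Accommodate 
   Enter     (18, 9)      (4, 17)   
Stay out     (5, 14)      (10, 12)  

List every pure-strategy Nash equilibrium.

none

(Enter, Fight): Player B prefers Accommodate (17 > 9) — not an equilibrium.
(Enter, Accommodate): Player A prefers Stay out (10 > 4) — not an equilibrium.
(Stay out, Fight): Player A prefers Enter (18 > 5) — not an equilibrium.
(Stay out, Accommodate): Player B prefers Fight (14 > 12) — not an equilibrium.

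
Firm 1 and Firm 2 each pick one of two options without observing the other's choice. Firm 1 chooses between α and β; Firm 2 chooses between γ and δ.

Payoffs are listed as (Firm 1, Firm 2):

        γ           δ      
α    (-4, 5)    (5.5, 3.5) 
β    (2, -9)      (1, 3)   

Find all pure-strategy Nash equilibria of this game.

none

(α, γ): Firm 1 prefers β (2 > -4) — not an equilibrium.
(α, δ): Firm 2 prefers γ (5 > 3.5) — not an equilibrium.
(β, γ): Firm 2 prefers δ (3 > -9) — not an equilibrium.
(β, δ): Firm 1 prefers α (5.5 > 1) — not an equilibrium.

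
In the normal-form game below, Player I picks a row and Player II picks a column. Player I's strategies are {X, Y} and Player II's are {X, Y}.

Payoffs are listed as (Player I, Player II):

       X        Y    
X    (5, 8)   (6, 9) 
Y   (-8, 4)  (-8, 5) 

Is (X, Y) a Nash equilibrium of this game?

At (X, Y), Player I earns 6; switching to Y would give -8, so Player I has no profitable deviation.
Player II earns 9; switching to X would give 8, so Player II has no profitable deviation.
Neither player can gain by a unilateral deviation, so this profile is a Nash equilibrium.

Yes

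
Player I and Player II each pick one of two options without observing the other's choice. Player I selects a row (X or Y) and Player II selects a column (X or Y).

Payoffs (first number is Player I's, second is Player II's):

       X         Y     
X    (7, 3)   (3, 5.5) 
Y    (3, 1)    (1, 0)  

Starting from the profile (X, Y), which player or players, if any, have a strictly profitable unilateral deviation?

Neither

Player I at (X, Y) earns 3; deviating to Y yields 1 — not better.
Player II earns 5.5; deviating to X yields 3 — not better.
Neither player can strictly improve; the profile is a Nash equilibrium.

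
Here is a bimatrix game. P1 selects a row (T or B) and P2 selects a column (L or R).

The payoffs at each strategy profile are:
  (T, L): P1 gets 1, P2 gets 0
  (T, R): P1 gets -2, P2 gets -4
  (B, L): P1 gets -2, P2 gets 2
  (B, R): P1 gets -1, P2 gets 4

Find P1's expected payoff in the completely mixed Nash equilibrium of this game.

First find y, the probability P2 plays L, from P1's indifference between T and B: y − 2(1−y) = −2y − (1−y), giving y = 1/4.
Since P1 is indifferent in equilibrium, P1's expected payoff equals the payoff from either row against (1/4, 3/4). Using T: (1/4) − 2(3/4) = -5/4.

-5/4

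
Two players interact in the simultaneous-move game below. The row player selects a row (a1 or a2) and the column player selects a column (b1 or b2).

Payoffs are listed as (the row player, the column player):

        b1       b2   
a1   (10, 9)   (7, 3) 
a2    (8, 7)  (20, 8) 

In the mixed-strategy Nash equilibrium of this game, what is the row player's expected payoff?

48/5

First find q, the probability the column player plays b1, from the row player's indifference between a1 and a2: 10q + 7(1−q) = 8q + 20(1−q), giving q = 13/15.
Since the row player is indifferent in equilibrium, the row player's expected payoff equals the payoff from either row against (13/15, 2/15). Using a1: 10(13/15) + 7(2/15) = 48/5.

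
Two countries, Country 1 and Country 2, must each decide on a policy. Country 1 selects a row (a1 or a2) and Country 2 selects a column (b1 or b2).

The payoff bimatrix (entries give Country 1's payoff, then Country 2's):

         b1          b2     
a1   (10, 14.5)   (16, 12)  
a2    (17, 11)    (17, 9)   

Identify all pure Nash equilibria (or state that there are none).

(a1, b1): Country 1 prefers a2 (17 > 10) — not an equilibrium.
(a1, b2): Country 1 prefers a2 (17 > 16); Country 2 prefers b1 (14.5 > 12) — not an equilibrium.
(a2, b1): Country 1 gets 17 ≥ 10 from a1, and Country 2 gets 11 ≥ 9 from b2 — Nash equilibrium.
(a2, b2): Country 2 prefers b1 (11 > 9) — not an equilibrium.

(a2, b1)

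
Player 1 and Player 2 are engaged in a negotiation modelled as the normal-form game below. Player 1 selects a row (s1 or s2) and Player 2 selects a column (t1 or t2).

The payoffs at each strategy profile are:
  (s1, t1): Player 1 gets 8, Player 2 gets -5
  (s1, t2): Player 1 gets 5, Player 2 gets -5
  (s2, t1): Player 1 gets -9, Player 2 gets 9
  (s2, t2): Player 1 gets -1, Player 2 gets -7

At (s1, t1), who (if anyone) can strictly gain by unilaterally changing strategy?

Player 1 at (s1, t1) earns 8; deviating to s2 yields -9 — not better.
Player 2 earns -5; deviating to t2 yields -5 — not better.
Neither player can strictly improve; the profile is a Nash equilibrium.

Neither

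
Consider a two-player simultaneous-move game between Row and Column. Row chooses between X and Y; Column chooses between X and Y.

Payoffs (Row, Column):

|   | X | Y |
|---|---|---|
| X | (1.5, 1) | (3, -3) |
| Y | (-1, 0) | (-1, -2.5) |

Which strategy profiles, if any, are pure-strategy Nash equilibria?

(X, X): Row gets 1.5 ≥ -1 from Y, and Column gets 1 ≥ -3 from Y — Nash equilibrium.
(X, Y): Column prefers X (1 > -3) — not an equilibrium.
(Y, X): Row prefers X (1.5 > -1) — not an equilibrium.
(Y, Y): Row prefers X (3 > -1); Column prefers X (0 > -2.5) — not an equilibrium.

(X, X)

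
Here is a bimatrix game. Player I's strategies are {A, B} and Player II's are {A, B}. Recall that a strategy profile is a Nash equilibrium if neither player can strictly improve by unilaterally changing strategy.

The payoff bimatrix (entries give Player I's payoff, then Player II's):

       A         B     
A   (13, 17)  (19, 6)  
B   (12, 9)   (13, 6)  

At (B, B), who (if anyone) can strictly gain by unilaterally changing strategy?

Player I at (B, B) earns 13; deviating to A yields 19 — a strict improvement.
Player II earns 6; deviating to A yields 9 — a strict improvement.
Both Player I and Player II have strictly profitable deviations.

Both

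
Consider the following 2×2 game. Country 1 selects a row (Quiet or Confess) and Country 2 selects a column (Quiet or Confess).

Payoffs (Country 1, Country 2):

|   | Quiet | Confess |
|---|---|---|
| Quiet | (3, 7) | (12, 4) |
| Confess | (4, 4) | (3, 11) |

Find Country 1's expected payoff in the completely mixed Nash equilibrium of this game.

First find y, the probability Country 2 plays Quiet, from Country 1's indifference between Quiet and Confess: 3y + 12(1−y) = 4y + 3(1−y), giving y = 9/10.
Since Country 1 is indifferent in equilibrium, Country 1's expected payoff equals the payoff from either row against (9/10, 1/10). Using Quiet: 3(9/10) + 12(1/10) = 39/10.

39/10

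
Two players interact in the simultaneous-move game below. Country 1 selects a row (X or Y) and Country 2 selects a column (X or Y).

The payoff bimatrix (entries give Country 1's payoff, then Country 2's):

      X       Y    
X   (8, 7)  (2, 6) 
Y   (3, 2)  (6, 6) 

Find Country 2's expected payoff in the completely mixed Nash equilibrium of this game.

First find x, the probability Country 1 plays X, from Country 2's indifference between X and Y: 7x + 2(1−x) = 6x + 6(1−x), giving x = 4/5.
Since Country 2 is indifferent in equilibrium, Country 2's expected payoff equals the payoff from either column against (4/5, 1/5). Using X: 7(4/5) + 2(1/5) = 6.

6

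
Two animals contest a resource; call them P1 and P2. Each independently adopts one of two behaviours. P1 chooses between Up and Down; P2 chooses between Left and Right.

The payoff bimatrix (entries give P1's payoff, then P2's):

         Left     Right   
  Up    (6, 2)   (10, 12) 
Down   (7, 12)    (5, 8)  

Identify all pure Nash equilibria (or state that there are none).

(Up, Left): P1 prefers Down (7 > 6); P2 prefers Right (12 > 2) — not an equilibrium.
(Up, Right): P1 gets 10 ≥ 5 from Down, and P2 gets 12 ≥ 2 from Left — Nash equilibrium.
(Down, Left): P1 gets 7 ≥ 6 from Up, and P2 gets 12 ≥ 8 from Right — Nash equilibrium.
(Down, Right): P1 prefers Up (10 > 5); P2 prefers Left (12 > 8) — not an equilibrium.

(Up, Right) and (Down, Left)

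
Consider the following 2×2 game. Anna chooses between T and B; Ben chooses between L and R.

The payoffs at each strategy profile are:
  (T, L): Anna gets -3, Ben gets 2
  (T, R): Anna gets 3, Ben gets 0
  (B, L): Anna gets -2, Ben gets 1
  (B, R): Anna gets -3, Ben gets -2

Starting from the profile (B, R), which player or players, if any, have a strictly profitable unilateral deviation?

Both

Anna at (B, R) earns -3; deviating to T yields 3 — a strict improvement.
Ben earns -2; deviating to L yields 1 — a strict improvement.
Both Anna and Ben have strictly profitable deviations.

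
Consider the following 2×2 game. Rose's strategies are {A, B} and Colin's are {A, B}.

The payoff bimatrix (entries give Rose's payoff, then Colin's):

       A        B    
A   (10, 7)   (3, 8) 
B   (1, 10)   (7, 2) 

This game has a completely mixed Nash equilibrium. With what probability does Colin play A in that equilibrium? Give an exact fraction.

Let y be the probability that Colin plays A. In a completely mixed equilibrium, Rose must be indifferent between A and B.
Rose's expected payoff from A is 10y + 3(1−y); from B it is y + 7(1−y).
Setting these equal: 7y + 3 = −6y + 7, so y = 4/13.

4/13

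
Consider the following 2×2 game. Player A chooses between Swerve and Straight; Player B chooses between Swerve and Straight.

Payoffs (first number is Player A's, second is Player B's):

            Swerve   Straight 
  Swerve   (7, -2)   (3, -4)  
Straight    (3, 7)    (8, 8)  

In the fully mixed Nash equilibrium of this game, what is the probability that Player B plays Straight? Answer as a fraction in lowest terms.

4/9

Let y be the probability that Player B plays Swerve. In a completely mixed equilibrium, Player A must be indifferent between Swerve and Straight.
Player A's expected payoff from Swerve is 7y + 3(1−y); from Straight it is 3y + 8(1−y).
Setting these equal: 4y + 3 = −5y + 8, so y = 5/9.
Therefore Player B plays Straight with probability 1 − 5/9 = 4/9.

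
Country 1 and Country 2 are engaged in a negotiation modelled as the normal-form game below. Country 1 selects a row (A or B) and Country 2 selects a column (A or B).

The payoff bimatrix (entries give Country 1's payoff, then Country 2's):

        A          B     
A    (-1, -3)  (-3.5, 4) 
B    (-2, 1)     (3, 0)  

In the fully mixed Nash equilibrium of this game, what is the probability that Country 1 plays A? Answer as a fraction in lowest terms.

1/8

Let p be the probability that Country 1 plays A. In a completely mixed equilibrium, Country 2 must be indifferent between A and B.
Country 2's expected payoff from A is −3p + (1−p); from B it is 4p.
Setting these equal: −4p + 1 = 4p, so p = 1/8.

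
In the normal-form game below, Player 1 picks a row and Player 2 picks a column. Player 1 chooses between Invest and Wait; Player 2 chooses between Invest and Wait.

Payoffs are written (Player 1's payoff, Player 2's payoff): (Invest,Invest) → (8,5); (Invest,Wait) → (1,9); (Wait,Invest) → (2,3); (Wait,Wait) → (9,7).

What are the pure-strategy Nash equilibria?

(Invest, Invest): Player 2 prefers Wait (9 > 5) — not an equilibrium.
(Invest, Wait): Player 1 prefers Wait (9 > 1) — not an equilibrium.
(Wait, Invest): Player 1 prefers Invest (8 > 2); Player 2 prefers Wait (7 > 3) — not an equilibrium.
(Wait, Wait): Player 1 gets 9 ≥ 1 from Invest, and Player 2 gets 7 ≥ 3 from Invest — Nash equilibrium.

(Wait, Wait)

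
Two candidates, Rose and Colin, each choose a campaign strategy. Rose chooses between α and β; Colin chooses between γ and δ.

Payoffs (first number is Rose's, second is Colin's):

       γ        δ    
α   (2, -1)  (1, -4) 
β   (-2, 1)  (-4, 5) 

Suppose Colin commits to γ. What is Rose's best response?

Against γ, Rose earns 2 from α and -2 from β.
So α is the best response.

α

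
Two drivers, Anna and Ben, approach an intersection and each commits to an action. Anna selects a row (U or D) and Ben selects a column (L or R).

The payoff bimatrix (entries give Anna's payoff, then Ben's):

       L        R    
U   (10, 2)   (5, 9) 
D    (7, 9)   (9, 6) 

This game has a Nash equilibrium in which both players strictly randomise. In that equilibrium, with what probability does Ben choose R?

3/7

Let y be the probability that Ben plays L. In a completely mixed equilibrium, Anna must be indifferent between U and D.
Anna's expected payoff from U is 10y + 5(1−y); from D it is 7y + 9(1−y).
Setting these equal: 5y + 5 = −2y + 9, so y = 4/7.
Therefore Ben plays R with probability 1 − 4/7 = 3/7.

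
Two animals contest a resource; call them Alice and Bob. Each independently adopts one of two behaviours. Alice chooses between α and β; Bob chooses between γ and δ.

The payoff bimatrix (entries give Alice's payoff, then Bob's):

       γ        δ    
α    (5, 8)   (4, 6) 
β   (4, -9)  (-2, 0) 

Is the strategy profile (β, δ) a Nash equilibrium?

At (β, δ), Alice earns -2; switching to α would give 4, so Alice would deviate.
Bob earns 0; switching to γ would give -9, so Bob has no profitable deviation.
Since at least one player can profitably deviate, this is not a Nash equilibrium.

No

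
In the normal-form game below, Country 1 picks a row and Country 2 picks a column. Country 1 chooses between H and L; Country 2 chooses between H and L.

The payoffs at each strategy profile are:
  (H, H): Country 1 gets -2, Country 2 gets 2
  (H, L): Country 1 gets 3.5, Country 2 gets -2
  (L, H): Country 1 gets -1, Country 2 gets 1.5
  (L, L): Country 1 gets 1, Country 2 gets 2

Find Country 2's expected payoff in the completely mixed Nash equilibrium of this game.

First find x, the probability Country 1 plays H, from Country 2's indifference between H and L: 2x + 1.5(1−x) = −2x + 2(1−x), giving x = 1/9.
Since Country 2 is indifferent in equilibrium, Country 2's expected payoff equals the payoff from either column against (1/9, 8/9). Using H: 2(1/9) + 1.5(8/9) = 14/9.

14/9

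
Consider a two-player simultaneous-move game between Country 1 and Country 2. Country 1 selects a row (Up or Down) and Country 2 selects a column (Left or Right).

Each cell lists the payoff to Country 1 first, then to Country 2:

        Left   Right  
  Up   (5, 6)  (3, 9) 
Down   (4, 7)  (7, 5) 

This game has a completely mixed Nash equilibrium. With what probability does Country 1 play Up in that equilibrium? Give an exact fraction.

2/5

Let r be the probability that Country 1 plays Up. In a completely mixed equilibrium, Country 2 must be indifferent between Left and Right.
Country 2's expected payoff from Left is 6r + 7(1−r); from Right it is 9r + 5(1−r).
Setting these equal: −r + 7 = 4r + 5, so r = 2/5.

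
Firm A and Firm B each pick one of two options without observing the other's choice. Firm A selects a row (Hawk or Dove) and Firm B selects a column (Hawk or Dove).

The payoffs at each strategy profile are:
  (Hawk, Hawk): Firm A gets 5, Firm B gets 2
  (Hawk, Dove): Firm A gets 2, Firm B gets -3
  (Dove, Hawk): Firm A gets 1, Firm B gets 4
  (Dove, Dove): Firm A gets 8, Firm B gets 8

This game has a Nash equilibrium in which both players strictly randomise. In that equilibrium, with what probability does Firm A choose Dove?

5/9

Let r be the probability that Firm A plays Hawk. In a completely mixed equilibrium, Firm B must be indifferent between Hawk and Dove.
Firm B's expected payoff from Hawk is 2r + 4(1−r); from Dove it is −3r + 8(1−r).
Setting these equal: −2r + 4 = −11r + 8, so r = 4/9.
Therefore Firm A plays Dove with probability 1 − 4/9 = 5/9.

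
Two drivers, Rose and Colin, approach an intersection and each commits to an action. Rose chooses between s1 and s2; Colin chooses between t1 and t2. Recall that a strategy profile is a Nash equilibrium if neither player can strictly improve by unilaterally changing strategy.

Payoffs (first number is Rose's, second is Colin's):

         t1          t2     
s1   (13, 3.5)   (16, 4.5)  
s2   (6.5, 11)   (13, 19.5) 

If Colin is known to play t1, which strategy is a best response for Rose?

s1

Against t1, Rose earns 13 from s1 and 6.5 from s2.
So s1 is the best response.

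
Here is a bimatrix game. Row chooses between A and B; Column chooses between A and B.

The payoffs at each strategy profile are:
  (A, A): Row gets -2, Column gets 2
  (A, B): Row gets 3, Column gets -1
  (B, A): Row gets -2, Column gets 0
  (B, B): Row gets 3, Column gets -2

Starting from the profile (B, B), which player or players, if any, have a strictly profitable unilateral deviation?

Column

Row at (B, B) earns 3; deviating to A yields 3 — not better.
Column earns -2; deviating to A yields 0 — a strict improvement.
Only Column has a strictly profitable deviation.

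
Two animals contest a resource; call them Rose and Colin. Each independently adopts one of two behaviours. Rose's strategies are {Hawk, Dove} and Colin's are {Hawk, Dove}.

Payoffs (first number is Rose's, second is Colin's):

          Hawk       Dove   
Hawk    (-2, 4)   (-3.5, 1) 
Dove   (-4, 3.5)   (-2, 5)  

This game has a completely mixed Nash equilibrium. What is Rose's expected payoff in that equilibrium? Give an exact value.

-20/7

First find y, the probability Colin plays Hawk, from Rose's indifference between Hawk and Dove: −2y − 3.5(1−y) = −4y − 2(1−y), giving y = 3/7.
Since Rose is indifferent in equilibrium, Rose's expected payoff equals the payoff from either row against (3/7, 4/7). Using Hawk: −2(3/7) − 3.5(4/7) = -20/7.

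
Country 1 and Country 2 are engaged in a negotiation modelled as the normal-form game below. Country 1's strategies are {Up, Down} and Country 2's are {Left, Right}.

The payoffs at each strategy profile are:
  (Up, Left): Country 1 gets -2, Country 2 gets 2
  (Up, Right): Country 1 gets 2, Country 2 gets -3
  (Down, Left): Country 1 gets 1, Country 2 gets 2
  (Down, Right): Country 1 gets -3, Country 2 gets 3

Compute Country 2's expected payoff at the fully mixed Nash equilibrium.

First find p, the probability Country 1 plays Up, from Country 2's indifference between Left and Right: 2p + 2(1−p) = −3p + 3(1−p), giving p = 1/6.
Since Country 2 is indifferent in equilibrium, Country 2's expected payoff equals the payoff from either column against (1/6, 5/6). Using Left: 2(1/6) + 2(5/6) = 2.

2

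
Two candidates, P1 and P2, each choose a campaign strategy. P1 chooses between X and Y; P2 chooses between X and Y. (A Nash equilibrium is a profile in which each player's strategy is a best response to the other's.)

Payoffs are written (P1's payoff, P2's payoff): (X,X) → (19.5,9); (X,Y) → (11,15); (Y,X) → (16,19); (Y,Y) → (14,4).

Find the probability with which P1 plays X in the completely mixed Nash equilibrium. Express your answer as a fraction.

Let x be the probability that P1 plays X. In a completely mixed equilibrium, P2 must be indifferent between X and Y.
P2's expected payoff from X is 9x + 19(1−x); from Y it is 15x + 4(1−x).
Setting these equal: −10x + 19 = 11x + 4, so x = 5/7.

5/7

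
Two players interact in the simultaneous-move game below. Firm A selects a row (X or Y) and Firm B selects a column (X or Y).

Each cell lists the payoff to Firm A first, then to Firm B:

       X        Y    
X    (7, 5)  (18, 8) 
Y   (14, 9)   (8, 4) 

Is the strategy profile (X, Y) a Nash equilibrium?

At (X, Y), Firm A earns 18; switching to Y would give 8, so Firm A has no profitable deviation.
Firm B earns 8; switching to X would give 5, so Firm B has no profitable deviation.
Neither player can gain by a unilateral deviation, so this profile is a Nash equilibrium.

Yes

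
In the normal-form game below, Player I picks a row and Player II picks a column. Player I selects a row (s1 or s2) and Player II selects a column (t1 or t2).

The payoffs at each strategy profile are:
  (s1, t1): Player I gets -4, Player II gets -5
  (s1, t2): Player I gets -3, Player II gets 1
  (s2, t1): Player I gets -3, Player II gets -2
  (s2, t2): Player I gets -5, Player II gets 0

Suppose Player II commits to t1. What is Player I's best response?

Against t1, Player I earns -4 from s1 and -3 from s2.
So s2 is the best response.

s2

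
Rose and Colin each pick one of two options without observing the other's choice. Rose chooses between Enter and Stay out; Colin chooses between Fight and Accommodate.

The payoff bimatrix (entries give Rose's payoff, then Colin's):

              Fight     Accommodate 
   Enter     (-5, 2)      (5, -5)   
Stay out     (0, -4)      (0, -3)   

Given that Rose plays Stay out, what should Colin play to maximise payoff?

Against Stay out, Colin earns -4 from Fight and -3 from Accommodate.
So Accommodate is the best response.

Accommodate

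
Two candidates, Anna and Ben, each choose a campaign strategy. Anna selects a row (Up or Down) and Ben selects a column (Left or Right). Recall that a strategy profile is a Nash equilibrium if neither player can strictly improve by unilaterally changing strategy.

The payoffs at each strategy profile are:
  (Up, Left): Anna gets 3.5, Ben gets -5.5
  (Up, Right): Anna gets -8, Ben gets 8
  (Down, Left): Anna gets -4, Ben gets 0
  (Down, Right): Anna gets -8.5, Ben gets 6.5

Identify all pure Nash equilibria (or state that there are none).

(Up, Right)

(Up, Left): Ben prefers Right (8 > -5.5) — not an equilibrium.
(Up, Right): Anna gets -8 ≥ -8.5 from Down, and Ben gets 8 ≥ -5.5 from Left — Nash equilibrium.
(Down, Left): Anna prefers Up (3.5 > -4); Ben prefers Right (6.5 > 0) — not an equilibrium.
(Down, Right): Anna prefers Up (-8 > -8.5) — not an equilibrium.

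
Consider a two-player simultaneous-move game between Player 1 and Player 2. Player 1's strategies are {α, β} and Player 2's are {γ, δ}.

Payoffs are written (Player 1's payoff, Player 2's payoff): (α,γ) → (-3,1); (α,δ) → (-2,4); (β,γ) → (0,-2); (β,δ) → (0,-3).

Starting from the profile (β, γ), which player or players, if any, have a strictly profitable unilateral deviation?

Player 1 at (β, γ) earns 0; deviating to α yields -3 — not better.
Player 2 earns -2; deviating to δ yields -3 — not better.
Neither player can strictly improve; the profile is a Nash equilibrium.

Neither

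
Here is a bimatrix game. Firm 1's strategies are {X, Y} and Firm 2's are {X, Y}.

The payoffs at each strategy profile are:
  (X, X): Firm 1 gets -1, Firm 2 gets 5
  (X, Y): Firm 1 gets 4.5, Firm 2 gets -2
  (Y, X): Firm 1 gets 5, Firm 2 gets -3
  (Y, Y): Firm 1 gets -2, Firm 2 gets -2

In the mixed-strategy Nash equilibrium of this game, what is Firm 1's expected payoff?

41/25

First find y, the probability Firm 2 plays X, from Firm 1's indifference between X and Y: −y + 4.5(1−y) = 5y − 2(1−y), giving y = 13/25.
Since Firm 1 is indifferent in equilibrium, Firm 1's expected payoff equals the payoff from either row against (13/25, 12/25). Using X: −(13/25) + 4.5(12/25) = 41/25.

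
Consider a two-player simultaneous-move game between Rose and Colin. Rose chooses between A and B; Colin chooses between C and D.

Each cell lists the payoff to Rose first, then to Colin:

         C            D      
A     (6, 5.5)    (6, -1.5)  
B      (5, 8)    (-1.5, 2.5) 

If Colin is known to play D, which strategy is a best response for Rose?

A

Against D, Rose earns 6 from A and -1.5 from B.
So A is the best response.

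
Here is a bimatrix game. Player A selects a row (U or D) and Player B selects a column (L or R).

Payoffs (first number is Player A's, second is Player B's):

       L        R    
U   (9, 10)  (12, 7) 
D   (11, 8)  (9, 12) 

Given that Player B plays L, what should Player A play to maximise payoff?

D

Against L, Player A earns 9 from U and 11 from D.
So D is the best response.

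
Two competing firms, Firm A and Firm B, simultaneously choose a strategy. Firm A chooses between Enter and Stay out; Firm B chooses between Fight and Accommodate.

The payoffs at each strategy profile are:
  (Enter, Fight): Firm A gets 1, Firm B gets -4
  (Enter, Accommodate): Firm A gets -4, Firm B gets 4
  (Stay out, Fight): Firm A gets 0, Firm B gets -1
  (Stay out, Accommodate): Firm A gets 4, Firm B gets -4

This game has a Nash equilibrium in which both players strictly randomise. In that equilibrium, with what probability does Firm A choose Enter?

3/11

Let r be the probability that Firm A plays Enter. In a completely mixed equilibrium, Firm B must be indifferent between Fight and Accommodate.
Firm B's expected payoff from Fight is −4r − (1−r); from Accommodate it is 4r − 4(1−r).
Setting these equal: −3r − 1 = 8r − 4, so r = 3/11.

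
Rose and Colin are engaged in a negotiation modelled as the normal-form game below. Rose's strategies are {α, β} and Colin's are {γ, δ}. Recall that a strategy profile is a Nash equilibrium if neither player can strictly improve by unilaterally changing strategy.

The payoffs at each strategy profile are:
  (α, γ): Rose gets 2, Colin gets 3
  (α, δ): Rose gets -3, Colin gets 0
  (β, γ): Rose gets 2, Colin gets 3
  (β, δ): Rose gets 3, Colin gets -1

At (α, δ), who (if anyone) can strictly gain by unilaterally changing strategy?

Rose at (α, δ) earns -3; deviating to β yields 3 — a strict improvement.
Colin earns 0; deviating to γ yields 3 — a strict improvement.
Both Rose and Colin have strictly profitable deviations.

Both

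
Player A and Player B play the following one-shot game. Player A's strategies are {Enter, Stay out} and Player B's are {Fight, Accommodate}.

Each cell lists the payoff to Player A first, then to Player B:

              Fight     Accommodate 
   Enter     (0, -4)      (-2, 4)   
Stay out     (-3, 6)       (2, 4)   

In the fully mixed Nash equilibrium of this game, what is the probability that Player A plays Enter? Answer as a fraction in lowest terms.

Let p be the probability that Player A plays Enter. In a completely mixed equilibrium, Player B must be indifferent between Fight and Accommodate.
Player B's expected payoff from Fight is −4p + 6(1−p); from Accommodate it is 4p + 4(1−p).
Setting these equal: −10p + 6 = 4, so p = 1/5.

1/5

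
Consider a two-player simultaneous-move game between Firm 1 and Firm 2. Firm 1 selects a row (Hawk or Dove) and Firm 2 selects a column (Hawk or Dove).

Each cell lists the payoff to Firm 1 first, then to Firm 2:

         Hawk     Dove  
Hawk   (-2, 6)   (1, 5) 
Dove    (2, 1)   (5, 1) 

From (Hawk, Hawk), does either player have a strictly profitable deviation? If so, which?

Firm 1

Firm 1 at (Hawk, Hawk) earns -2; deviating to Dove yields 2 — a strict improvement.
Firm 2 earns 6; deviating to Dove yields 5 — not better.
Only Firm 1 has a strictly profitable deviation.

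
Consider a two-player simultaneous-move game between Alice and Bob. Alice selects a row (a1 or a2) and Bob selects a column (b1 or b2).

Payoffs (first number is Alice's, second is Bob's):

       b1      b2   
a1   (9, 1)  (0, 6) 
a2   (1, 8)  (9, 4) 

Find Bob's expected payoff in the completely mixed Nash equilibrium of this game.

First find x, the probability Alice plays a1, from Bob's indifference between b1 and b2: x + 8(1−x) = 6x + 4(1−x), giving x = 4/9.
Since Bob is indifferent in equilibrium, Bob's expected payoff equals the payoff from either column against (4/9, 5/9). Using b1: (4/9) + 8(5/9) = 44/9.

44/9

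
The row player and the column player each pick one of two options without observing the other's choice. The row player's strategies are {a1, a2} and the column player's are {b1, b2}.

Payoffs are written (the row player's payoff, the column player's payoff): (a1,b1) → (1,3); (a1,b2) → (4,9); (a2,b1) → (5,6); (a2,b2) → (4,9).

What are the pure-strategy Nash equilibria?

(a1, b2) and (a2, b2)

(a1, b1): the row player prefers a2 (5 > 1); the column player prefers b2 (9 > 3) — not an equilibrium.
(a1, b2): the row player gets 4 ≥ 4 from a2, and the column player gets 9 ≥ 3 from b1 — Nash equilibrium.
(a2, b1): the column player prefers b2 (9 > 6) — not an equilibrium.
(a2, b2): the row player gets 4 ≥ 4 from a1, and the column player gets 9 ≥ 6 from b1 — Nash equilibrium.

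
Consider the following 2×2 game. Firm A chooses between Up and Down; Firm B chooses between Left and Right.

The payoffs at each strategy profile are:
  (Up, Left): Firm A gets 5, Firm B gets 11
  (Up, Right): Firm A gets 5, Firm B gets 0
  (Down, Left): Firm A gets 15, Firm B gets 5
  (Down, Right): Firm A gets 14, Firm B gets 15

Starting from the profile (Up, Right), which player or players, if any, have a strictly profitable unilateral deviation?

Both

Firm A at (Up, Right) earns 5; deviating to Down yields 14 — a strict improvement.
Firm B earns 0; deviating to Left yields 11 — a strict improvement.
Both Firm A and Firm B have strictly profitable deviations.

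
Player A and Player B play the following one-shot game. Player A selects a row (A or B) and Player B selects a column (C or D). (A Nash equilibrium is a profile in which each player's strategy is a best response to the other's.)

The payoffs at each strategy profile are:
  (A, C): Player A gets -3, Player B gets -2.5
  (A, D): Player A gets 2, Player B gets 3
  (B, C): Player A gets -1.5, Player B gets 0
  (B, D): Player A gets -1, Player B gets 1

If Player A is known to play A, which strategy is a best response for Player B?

Against A, Player B earns -2.5 from C and 3 from D.
So D is the best response.

D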